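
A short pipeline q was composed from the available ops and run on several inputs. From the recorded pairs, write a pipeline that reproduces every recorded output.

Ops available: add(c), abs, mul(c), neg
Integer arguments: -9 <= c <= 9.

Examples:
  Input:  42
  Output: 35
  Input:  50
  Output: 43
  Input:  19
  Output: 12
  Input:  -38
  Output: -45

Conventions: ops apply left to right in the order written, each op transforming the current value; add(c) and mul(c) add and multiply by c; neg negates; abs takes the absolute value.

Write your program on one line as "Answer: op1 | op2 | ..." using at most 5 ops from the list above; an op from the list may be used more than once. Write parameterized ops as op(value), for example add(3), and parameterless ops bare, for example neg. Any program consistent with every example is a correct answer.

neg | add(-1) | add(8) | neg

Check, running the answer program on each example:
  42 -> -42 -> -43 -> -35 -> 35
  50 -> -50 -> -51 -> -43 -> 43
  19 -> -19 -> -20 -> -12 -> 12
  -38 -> 38 -> 37 -> 45 -> -45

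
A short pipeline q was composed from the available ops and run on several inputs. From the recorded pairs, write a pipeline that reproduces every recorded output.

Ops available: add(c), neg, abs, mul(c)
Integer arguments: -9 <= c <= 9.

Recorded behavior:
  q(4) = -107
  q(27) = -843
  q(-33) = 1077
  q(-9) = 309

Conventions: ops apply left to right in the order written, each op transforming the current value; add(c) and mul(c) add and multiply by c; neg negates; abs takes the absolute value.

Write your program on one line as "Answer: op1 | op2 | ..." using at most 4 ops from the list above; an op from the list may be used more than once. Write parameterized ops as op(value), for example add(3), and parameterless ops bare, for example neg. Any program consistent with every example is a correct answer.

mul(4) | add(-3) | mul(-8) | add(-3)

Check, running the answer program on each example:
  4 -> 16 -> 13 -> -104 -> -107
  27 -> 108 -> 105 -> -840 -> -843
  -33 -> -132 -> -135 -> 1080 -> 1077
  -9 -> -36 -> -39 -> 312 -> 309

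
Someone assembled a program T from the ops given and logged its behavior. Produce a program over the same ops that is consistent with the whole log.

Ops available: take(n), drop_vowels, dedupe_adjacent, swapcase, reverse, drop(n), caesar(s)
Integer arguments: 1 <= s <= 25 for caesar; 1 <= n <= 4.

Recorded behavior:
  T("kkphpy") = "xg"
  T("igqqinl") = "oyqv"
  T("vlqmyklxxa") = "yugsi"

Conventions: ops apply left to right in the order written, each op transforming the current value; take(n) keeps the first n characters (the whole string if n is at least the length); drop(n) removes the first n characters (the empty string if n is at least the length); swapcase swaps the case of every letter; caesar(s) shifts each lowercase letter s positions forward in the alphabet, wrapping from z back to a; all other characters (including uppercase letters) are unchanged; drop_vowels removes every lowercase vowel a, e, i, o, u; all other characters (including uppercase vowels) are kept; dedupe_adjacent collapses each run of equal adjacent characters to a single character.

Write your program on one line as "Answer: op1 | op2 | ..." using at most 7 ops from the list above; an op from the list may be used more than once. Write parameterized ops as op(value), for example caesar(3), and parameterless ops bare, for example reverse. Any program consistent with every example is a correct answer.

dedupe_adjacent | drop(1) | caesar(23) | drop_vowels | dedupe_adjacent | caesar(11)

Check, running the answer program on each example:
  "kkphpy" -> "kphpy" -> "phpy" -> "memv" -> "mmv" -> "mv" -> "xg"
  "igqqinl" -> "igqinl" -> "gqinl" -> "dnfki" -> "dnfk" -> "dnfk" -> "oyqv"
  "vlqmyklxxa" -> "vlqmyklxa" -> "lqmyklxa" -> "injvhiux" -> "njvhx" -> "njvhx" -> "yugsi"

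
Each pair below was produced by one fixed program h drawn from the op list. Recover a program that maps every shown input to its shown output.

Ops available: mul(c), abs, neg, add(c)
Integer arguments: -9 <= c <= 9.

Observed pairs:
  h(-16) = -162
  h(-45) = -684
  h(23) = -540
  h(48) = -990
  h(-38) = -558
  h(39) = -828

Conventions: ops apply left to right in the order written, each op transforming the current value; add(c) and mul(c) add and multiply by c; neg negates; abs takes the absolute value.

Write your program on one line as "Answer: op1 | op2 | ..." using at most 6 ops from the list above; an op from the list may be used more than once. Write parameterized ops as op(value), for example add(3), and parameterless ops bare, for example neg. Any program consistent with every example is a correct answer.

add(7) | abs | neg | mul(-2) | mul(-9)

Check, running the answer program on each example:
  -16 -> -9 -> 9 -> -9 -> 18 -> -162
  -45 -> -38 -> 38 -> -38 -> 76 -> -684
  23 -> 30 -> 30 -> -30 -> 60 -> -540
  48 -> 55 -> 55 -> -55 -> 110 -> -990
  -38 -> -31 -> 31 -> -31 -> 62 -> -558
  39 -> 46 -> 46 -> -46 -> 92 -> -828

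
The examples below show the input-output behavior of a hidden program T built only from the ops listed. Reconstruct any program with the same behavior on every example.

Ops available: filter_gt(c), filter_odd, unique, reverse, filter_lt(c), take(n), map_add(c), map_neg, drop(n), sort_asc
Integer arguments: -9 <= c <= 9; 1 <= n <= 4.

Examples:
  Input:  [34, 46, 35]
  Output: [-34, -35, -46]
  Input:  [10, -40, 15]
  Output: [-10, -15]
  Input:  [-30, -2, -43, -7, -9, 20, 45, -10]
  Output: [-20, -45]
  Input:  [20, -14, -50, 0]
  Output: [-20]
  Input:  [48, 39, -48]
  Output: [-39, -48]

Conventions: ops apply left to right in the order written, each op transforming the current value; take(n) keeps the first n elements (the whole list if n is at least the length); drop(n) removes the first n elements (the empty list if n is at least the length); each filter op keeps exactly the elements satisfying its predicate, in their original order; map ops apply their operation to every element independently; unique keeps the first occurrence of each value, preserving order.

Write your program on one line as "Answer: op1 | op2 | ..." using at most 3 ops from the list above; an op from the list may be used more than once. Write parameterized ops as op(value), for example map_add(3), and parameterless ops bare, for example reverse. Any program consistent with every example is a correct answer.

filter_gt(2) | sort_asc | map_neg

Check, running the answer program on each example:
  [34, 46, 35] -> [34, 46, 35] -> [34, 35, 46] -> [-34, -35, -46]
  [10, -40, 15] -> [10, 15] -> [10, 15] -> [-10, -15]
  [-30, -2, -43, -7, -9, 20, 45, -10] -> [20, 45] -> [20, 45] -> [-20, -45]
  [20, -14, -50, 0] -> [20] -> [20] -> [-20]
  [48, 39, -48] -> [48, 39] -> [39, 48] -> [-39, -48]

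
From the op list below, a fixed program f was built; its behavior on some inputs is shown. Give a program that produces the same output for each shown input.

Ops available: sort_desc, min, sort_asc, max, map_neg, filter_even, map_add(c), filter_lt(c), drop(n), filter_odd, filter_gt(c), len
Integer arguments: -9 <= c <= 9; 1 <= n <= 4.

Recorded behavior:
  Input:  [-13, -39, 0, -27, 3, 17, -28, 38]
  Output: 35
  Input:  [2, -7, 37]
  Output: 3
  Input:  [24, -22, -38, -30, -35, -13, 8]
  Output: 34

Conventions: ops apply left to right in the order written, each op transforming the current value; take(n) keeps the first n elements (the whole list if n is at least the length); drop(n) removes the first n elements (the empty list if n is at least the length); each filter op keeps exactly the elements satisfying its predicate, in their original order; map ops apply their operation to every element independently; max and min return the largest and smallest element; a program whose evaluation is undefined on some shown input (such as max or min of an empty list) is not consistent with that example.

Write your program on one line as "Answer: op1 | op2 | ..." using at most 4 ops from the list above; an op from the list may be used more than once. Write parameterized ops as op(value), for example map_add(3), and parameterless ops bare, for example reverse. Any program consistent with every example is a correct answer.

map_neg | map_add(-4) | sort_desc | max

Check, running the answer program on each example:
  [-13, -39, 0, -27, 3, 17, -28, 38] -> [13, 39, 0, 27, -3, -17, 28, -38] -> [9, 35, -4, 23, -7, -21, 24, -42] -> [35, 24, 23, 9, -4, -7, -21, -42] -> 35
  [2, -7, 37] -> [-2, 7, -37] -> [-6, 3, -41] -> [3, -6, -41] -> 3
  [24, -22, -38, -30, -35, -13, 8] -> [-24, 22, 38, 30, 35, 13, -8] -> [-28, 18, 34, 26, 31, 9, -12] -> [34, 31, 26, 18, 9, -12, -28] -> 34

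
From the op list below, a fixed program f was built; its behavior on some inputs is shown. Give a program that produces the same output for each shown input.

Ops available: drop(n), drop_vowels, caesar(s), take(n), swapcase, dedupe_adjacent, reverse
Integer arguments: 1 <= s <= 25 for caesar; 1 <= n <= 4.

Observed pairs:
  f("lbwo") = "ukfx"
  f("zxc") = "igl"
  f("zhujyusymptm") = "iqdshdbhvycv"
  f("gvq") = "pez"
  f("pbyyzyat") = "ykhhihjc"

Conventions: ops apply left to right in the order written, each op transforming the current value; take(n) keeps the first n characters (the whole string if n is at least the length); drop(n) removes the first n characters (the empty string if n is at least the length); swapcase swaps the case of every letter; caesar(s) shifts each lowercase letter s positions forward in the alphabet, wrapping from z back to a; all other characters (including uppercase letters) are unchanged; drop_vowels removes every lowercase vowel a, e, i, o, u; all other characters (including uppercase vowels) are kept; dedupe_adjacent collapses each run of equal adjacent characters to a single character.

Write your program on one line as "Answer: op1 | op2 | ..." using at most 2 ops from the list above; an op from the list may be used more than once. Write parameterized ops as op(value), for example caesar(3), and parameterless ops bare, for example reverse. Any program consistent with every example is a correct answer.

caesar(11) | caesar(24)

Check, running the answer program on each example:
  "lbwo" -> "wmhz" -> "ukfx"
  "zxc" -> "kin" -> "igl"
  "zhujyusymptm" -> "ksfujfdjxaex" -> "iqdshdbhvycv"
  "gvq" -> "rgb" -> "pez"
  "pbyyzyat" -> "amjjkjle" -> "ykhhihjc"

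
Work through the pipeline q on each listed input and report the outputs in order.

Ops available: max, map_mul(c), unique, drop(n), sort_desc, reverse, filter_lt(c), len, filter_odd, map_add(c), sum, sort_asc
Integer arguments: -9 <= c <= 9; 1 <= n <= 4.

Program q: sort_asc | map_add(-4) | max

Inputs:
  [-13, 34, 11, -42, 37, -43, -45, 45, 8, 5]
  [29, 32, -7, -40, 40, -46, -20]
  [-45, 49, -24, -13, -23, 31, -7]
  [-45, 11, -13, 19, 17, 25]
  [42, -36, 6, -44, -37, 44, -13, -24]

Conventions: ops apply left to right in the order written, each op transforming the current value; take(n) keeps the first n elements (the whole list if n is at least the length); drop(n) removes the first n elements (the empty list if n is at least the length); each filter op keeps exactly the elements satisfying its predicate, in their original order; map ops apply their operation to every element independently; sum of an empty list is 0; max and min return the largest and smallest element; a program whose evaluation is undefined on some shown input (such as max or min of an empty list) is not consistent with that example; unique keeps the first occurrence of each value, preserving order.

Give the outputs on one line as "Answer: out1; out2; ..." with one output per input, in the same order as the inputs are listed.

41; 36; 45; 21; 40

Execution, op by op:
  [-13, 34, 11, -42, 37, -43, -45, 45, 8, 5] -> [-45, -43, -42, -13, 5, 8, 11, 34, 37, 45] -> [-49, -47, -46, -17, 1, 4, 7, 30, 33, 41] -> 41
  [29, 32, -7, -40, 40, -46, -20] -> [-46, -40, -20, -7, 29, 32, 40] -> [-50, -44, -24, -11, 25, 28, 36] -> 36
  [-45, 49, -24, -13, -23, 31, -7] -> [-45, -24, -23, -13, -7, 31, 49] -> [-49, -28, -27, -17, -11, 27, 45] -> 45
  [-45, 11, -13, 19, 17, 25] -> [-45, -13, 11, 17, 19, 25] -> [-49, -17, 7, 13, 15, 21] -> 21
  [42, -36, 6, -44, -37, 44, -13, -24] -> [-44, -37, -36, -24, -13, 6, 42, 44] -> [-48, -41, -40, -28, -17, 2, 38, 40] -> 40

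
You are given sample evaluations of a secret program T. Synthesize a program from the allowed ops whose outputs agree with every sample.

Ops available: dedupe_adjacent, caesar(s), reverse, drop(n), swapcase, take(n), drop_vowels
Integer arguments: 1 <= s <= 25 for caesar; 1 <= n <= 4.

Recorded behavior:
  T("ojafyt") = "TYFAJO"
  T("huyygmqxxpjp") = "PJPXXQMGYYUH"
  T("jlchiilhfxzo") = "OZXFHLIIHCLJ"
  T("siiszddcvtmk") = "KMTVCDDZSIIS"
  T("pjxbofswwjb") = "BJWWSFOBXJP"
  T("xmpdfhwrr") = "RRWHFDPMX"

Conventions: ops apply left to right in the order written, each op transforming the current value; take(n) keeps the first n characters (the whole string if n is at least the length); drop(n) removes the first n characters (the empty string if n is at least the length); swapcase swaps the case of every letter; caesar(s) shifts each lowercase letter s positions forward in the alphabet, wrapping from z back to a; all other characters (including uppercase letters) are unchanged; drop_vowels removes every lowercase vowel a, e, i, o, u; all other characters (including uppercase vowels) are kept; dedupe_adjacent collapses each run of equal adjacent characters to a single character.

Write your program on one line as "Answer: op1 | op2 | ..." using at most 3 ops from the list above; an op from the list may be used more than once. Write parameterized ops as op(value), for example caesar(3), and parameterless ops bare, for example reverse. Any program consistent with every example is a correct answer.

swapcase | reverse

Check, running the answer program on each example:
  "ojafyt" -> "OJAFYT" -> "TYFAJO"
  "huyygmqxxpjp" -> "HUYYGMQXXPJP" -> "PJPXXQMGYYUH"
  "jlchiilhfxzo" -> "JLCHIILHFXZO" -> "OZXFHLIIHCLJ"
  "siiszddcvtmk" -> "SIISZDDCVTMK" -> "KMTVCDDZSIIS"
  "pjxbofswwjb" -> "PJXBOFSWWJB" -> "BJWWSFOBXJP"
  "xmpdfhwrr" -> "XMPDFHWRR" -> "RRWHFDPMX"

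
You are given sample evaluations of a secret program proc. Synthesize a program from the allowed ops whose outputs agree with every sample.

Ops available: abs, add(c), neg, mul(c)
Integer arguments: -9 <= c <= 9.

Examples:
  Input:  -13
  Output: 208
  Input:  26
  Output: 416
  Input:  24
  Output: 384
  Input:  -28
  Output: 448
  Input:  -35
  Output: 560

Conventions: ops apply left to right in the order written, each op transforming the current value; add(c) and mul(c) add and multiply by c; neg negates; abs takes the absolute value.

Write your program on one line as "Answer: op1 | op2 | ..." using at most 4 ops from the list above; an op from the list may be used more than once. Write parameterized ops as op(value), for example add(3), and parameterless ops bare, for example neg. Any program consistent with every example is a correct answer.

abs | mul(2) | neg | mul(-8)

Check, running the answer program on each example:
  -13 -> 13 -> 26 -> -26 -> 208
  26 -> 26 -> 52 -> -52 -> 416
  24 -> 24 -> 48 -> -48 -> 384
  -28 -> 28 -> 56 -> -56 -> 448
  -35 -> 35 -> 70 -> -70 -> 560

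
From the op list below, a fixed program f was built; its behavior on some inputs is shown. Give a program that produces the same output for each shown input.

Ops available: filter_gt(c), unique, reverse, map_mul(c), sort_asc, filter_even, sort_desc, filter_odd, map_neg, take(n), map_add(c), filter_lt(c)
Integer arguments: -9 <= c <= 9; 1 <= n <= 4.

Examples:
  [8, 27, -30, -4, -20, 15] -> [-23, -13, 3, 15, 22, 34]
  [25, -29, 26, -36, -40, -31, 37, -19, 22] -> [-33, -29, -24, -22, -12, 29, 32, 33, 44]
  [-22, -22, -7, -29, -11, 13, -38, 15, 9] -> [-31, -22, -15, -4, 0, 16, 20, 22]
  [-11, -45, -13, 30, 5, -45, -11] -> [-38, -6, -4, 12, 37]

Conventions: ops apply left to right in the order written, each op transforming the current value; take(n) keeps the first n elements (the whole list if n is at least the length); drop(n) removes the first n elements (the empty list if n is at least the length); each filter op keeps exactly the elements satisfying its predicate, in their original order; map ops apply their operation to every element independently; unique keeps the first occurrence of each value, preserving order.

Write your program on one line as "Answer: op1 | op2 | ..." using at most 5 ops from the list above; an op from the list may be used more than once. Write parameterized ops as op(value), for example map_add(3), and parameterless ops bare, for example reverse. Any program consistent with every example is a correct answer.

map_neg | sort_desc | map_add(-7) | unique | map_neg

Check, running the answer program on each example:
  [8, 27, -30, -4, -20, 15] -> [-8, -27, 30, 4, 20, -15] -> [30, 20, 4, -8, -15, -27] -> [23, 13, -3, -15, -22, -34] -> [23, 13, -3, -15, -22, -34] -> [-23, -13, 3, 15, 22, 34]
  [25, -29, 26, -36, -40, -31, 37, -19, 22] -> [-25, 29, -26, 36, 40, 31, -37, 19, -22] -> [40, 36, 31, 29, 19, -22, -25, -26, -37] -> [33, 29, 24, 22, 12, -29, -32, -33, -44] -> [33, 29, 24, 22, 12, -29, -32, -33, -44] -> [-33, -29, -24, -22, -12, 29, 32, 33, 44]
  [-22, -22, -7, -29, -11, 13, -38, 15, 9] -> [22, 22, 7, 29, 11, -13, 38, -15, -9] -> [38, 29, 22, 22, 11, 7, -9, -13, -15] -> [31, 22, 15, 15, 4, 0, -16, -20, -22] -> [31, 22, 15, 4, 0, -16, -20, -22] -> [-31, -22, -15, -4, 0, 16, 20, 22]
  [-11, -45, -13, 30, 5, -45, -11] -> [11, 45, 13, -30, -5, 45, 11] -> [45, 45, 13, 11, 11, -5, -30] -> [38, 38, 6, 4, 4, -12, -37] -> [38, 6, 4, -12, -37] -> [-38, -6, -4, 12, 37]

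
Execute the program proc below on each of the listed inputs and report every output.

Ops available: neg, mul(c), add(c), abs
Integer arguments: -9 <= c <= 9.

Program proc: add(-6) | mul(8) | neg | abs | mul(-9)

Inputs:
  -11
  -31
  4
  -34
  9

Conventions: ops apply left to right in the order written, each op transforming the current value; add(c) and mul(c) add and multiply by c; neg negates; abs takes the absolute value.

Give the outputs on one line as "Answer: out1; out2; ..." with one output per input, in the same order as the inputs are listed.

Execution, op by op:
  -11 -> -17 -> -136 -> 136 -> 136 -> -1224
  -31 -> -37 -> -296 -> 296 -> 296 -> -2664
  4 -> -2 -> -16 -> 16 -> 16 -> -144
  -34 -> -40 -> -320 -> 320 -> 320 -> -2880
  9 -> 3 -> 24 -> -24 -> 24 -> -216

-1224; -2664; -144; -2880; -216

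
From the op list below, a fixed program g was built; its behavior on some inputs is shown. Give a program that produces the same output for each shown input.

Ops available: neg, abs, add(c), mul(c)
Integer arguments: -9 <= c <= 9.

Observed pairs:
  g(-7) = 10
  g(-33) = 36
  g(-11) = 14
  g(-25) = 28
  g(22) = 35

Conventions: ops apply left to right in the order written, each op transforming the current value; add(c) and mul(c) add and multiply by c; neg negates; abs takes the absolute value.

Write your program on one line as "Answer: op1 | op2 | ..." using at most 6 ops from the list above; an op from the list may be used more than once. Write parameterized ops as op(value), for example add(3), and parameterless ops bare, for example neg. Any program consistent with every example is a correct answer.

mul(-1) | add(-5) | neg | abs | add(8)

Check, running the answer program on each example:
  -7 -> 7 -> 2 -> -2 -> 2 -> 10
  -33 -> 33 -> 28 -> -28 -> 28 -> 36
  -11 -> 11 -> 6 -> -6 -> 6 -> 14
  -25 -> 25 -> 20 -> -20 -> 20 -> 28
  22 -> -22 -> -27 -> 27 -> 27 -> 35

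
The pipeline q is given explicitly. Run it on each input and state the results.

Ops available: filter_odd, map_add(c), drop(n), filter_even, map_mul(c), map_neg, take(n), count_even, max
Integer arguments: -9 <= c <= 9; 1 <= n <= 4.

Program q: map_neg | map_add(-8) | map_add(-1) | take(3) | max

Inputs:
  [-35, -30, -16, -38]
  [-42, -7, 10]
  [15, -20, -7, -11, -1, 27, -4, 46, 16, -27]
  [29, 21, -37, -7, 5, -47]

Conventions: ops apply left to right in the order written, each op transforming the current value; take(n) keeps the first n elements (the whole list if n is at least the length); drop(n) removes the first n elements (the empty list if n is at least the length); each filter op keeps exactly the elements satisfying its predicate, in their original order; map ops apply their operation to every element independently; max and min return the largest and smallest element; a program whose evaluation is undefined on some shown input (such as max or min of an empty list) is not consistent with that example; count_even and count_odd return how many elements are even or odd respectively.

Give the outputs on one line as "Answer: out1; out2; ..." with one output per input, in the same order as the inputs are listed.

26; 33; 11; 28

Execution, op by op:
  [-35, -30, -16, -38] -> [35, 30, 16, 38] -> [27, 22, 8, 30] -> [26, 21, 7, 29] -> [26, 21, 7] -> 26
  [-42, -7, 10] -> [42, 7, -10] -> [34, -1, -18] -> [33, -2, -19] -> [33, -2, -19] -> 33
  [15, -20, -7, -11, -1, 27, -4, 46, 16, -27] -> [-15, 20, 7, 11, 1, -27, 4, -46, -16, 27] -> [-23, 12, -1, 3, -7, -35, -4, -54, -24, 19] -> [-24, 11, -2, 2, -8, -36, -5, -55, -25, 18] -> [-24, 11, -2] -> 11
  [29, 21, -37, -7, 5, -47] -> [-29, -21, 37, 7, -5, 47] -> [-37, -29, 29, -1, -13, 39] -> [-38, -30, 28, -2, -14, 38] -> [-38, -30, 28] -> 28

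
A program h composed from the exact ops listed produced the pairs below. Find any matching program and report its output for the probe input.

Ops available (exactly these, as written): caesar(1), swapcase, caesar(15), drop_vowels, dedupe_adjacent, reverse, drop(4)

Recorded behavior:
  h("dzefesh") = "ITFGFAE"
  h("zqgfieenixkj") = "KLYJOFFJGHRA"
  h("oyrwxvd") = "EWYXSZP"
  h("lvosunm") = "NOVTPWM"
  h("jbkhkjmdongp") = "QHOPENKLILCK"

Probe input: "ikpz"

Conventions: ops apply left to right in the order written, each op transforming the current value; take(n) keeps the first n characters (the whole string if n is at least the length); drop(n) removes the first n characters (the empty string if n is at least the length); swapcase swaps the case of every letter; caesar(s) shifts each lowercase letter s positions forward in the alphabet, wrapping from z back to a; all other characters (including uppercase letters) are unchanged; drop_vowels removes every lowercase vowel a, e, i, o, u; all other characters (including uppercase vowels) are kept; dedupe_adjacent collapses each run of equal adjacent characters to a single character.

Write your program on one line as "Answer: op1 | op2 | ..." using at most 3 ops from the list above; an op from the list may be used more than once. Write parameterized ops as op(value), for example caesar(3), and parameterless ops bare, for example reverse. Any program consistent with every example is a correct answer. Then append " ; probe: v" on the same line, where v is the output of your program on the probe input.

reverse | caesar(1) | swapcase ; probe: "AQLJ"

Check, running the answer program on each example:
  "dzefesh" -> "hsefezd" -> "itfgfae" -> "ITFGFAE"
  "zqgfieenixkj" -> "jkxineeifgqz" -> "klyjoffjghra" -> "KLYJOFFJGHRA"
  "oyrwxvd" -> "dvxwryo" -> "ewyxszp" -> "EWYXSZP"
  "lvosunm" -> "mnusovl" -> "novtpwm" -> "NOVTPWM"
  "jbkhkjmdongp" -> "pgnodmjkhkbj" -> "qhopenklilck" -> "QHOPENKLILCK"
  probe: "ikpz" -> "zpki" -> "aqlj" -> "AQLJ"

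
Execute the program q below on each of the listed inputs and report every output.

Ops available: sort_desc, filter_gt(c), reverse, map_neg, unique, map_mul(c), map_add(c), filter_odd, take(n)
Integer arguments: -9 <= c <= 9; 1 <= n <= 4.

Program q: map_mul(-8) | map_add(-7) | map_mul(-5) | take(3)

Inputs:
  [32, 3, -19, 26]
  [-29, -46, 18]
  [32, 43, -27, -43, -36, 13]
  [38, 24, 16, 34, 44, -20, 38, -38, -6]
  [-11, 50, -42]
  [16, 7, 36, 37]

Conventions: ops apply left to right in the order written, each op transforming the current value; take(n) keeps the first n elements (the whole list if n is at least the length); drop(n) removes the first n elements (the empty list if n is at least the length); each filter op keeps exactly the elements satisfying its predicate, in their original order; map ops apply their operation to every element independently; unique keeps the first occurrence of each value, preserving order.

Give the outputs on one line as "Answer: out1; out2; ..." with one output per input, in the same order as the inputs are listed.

[1315, 155, -725]; [-1125, -1805, 755]; [1315, 1755, -1045]; [1555, 995, 675]; [-405, 2035, -1645]; [675, 315, 1475]

Execution, op by op:
  [32, 3, -19, 26] -> [-256, -24, 152, -208] -> [-263, -31, 145, -215] -> [1315, 155, -725, 1075] -> [1315, 155, -725]
  [-29, -46, 18] -> [232, 368, -144] -> [225, 361, -151] -> [-1125, -1805, 755] -> [-1125, -1805, 755]
  [32, 43, -27, -43, -36, 13] -> [-256, -344, 216, 344, 288, -104] -> [-263, -351, 209, 337, 281, -111] -> [1315, 1755, -1045, -1685, -1405, 555] -> [1315, 1755, -1045]
  [38, 24, 16, 34, 44, -20, 38, -38, -6] -> [-304, -192, -128, -272, -352, 160, -304, 304, 48] -> [-311, -199, -135, -279, -359, 153, -311, 297, 41] -> [1555, 995, 675, 1395, 1795, -765, 1555, -1485, -205] -> [1555, 995, 675]
  [-11, 50, -42] -> [88, -400, 336] -> [81, -407, 329] -> [-405, 2035, -1645] -> [-405, 2035, -1645]
  [16, 7, 36, 37] -> [-128, -56, -288, -296] -> [-135, -63, -295, -303] -> [675, 315, 1475, 1515] -> [675, 315, 1475]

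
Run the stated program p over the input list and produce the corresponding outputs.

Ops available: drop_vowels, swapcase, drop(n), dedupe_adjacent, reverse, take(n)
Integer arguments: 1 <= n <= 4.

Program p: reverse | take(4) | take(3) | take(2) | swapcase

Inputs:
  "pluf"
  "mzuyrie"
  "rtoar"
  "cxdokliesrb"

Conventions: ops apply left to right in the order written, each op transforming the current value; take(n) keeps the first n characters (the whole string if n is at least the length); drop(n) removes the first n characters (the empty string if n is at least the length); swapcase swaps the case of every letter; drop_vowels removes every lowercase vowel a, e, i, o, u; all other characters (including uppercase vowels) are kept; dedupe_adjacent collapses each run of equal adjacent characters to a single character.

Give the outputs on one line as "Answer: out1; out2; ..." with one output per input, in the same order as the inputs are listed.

Execution, op by op:
  "pluf" -> "fulp" -> "fulp" -> "ful" -> "fu" -> "FU"
  "mzuyrie" -> "eiryuzm" -> "eiry" -> "eir" -> "ei" -> "EI"
  "rtoar" -> "raotr" -> "raot" -> "rao" -> "ra" -> "RA"
  "cxdokliesrb" -> "brseilkodxc" -> "brse" -> "brs" -> "br" -> "BR"

"FU"; "EI"; "RA"; "BR"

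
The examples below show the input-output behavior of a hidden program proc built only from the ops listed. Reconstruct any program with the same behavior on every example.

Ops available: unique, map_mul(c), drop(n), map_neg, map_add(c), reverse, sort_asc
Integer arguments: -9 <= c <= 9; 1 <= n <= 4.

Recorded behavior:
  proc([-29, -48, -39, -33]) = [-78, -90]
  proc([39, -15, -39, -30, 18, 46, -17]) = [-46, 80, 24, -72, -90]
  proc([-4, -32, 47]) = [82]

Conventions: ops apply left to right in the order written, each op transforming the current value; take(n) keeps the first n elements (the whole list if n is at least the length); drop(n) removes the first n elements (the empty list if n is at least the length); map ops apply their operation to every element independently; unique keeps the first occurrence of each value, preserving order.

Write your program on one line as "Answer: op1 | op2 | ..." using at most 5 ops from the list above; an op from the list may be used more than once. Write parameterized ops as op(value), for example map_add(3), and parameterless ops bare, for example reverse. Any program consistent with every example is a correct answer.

drop(2) | map_add(-6) | map_mul(2) | reverse

Check, running the answer program on each example:
  [-29, -48, -39, -33] -> [-39, -33] -> [-45, -39] -> [-90, -78] -> [-78, -90]
  [39, -15, -39, -30, 18, 46, -17] -> [-39, -30, 18, 46, -17] -> [-45, -36, 12, 40, -23] -> [-90, -72, 24, 80, -46] -> [-46, 80, 24, -72, -90]
  [-4, -32, 47] -> [47] -> [41] -> [82] -> [82]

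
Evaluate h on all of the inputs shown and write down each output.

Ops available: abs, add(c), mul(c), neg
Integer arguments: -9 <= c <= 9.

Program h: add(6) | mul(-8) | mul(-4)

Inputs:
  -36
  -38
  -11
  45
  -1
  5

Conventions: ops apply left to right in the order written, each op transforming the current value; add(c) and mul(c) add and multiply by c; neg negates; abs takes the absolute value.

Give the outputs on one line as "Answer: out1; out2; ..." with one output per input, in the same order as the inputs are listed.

Execution, op by op:
  -36 -> -30 -> 240 -> -960
  -38 -> -32 -> 256 -> -1024
  -11 -> -5 -> 40 -> -160
  45 -> 51 -> -408 -> 1632
  -1 -> 5 -> -40 -> 160
  5 -> 11 -> -88 -> 352

-960; -1024; -160; 1632; 160; 352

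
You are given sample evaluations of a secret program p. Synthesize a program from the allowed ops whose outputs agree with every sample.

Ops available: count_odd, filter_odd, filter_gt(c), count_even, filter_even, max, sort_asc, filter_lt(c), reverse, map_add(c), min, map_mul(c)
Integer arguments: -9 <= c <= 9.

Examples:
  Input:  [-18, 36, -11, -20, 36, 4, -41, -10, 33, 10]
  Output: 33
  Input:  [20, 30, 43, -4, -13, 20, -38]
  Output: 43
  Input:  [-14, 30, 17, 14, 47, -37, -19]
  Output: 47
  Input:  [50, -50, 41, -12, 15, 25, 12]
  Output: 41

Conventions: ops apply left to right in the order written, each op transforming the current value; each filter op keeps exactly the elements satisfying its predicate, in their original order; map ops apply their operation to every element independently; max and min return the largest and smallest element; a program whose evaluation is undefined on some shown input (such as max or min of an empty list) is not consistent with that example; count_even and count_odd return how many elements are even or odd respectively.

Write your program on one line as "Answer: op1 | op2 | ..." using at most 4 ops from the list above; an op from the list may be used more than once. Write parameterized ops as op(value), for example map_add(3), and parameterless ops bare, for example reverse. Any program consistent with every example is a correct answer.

reverse | filter_odd | max

Check, running the answer program on each example:
  [-18, 36, -11, -20, 36, 4, -41, -10, 33, 10] -> [10, 33, -10, -41, 4, 36, -20, -11, 36, -18] -> [33, -41, -11] -> 33
  [20, 30, 43, -4, -13, 20, -38] -> [-38, 20, -13, -4, 43, 30, 20] -> [-13, 43] -> 43
  [-14, 30, 17, 14, 47, -37, -19] -> [-19, -37, 47, 14, 17, 30, -14] -> [-19, -37, 47, 17] -> 47
  [50, -50, 41, -12, 15, 25, 12] -> [12, 25, 15, -12, 41, -50, 50] -> [25, 15, 41] -> 41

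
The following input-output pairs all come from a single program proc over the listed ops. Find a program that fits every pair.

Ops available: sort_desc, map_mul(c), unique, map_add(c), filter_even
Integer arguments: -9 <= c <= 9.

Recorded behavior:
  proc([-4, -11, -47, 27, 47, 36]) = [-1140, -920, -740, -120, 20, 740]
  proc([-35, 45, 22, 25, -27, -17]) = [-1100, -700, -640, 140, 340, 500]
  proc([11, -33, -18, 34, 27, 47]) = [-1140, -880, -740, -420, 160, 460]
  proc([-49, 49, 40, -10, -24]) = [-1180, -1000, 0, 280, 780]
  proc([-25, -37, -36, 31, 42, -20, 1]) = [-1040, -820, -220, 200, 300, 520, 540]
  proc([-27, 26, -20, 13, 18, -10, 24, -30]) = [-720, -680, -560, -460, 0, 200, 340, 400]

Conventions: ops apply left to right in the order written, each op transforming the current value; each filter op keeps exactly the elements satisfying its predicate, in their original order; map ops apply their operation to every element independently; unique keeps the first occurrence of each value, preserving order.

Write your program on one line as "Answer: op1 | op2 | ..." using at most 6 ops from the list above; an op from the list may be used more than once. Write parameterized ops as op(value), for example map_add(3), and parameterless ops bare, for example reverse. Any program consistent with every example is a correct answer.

map_add(2) | sort_desc | map_add(8) | map_mul(-4) | map_mul(5)

Check, running the answer program on each example:
  [-4, -11, -47, 27, 47, 36] -> [-2, -9, -45, 29, 49, 38] -> [49, 38, 29, -2, -9, -45] -> [57, 46, 37, 6, -1, -37] -> [-228, -184, -148, -24, 4, 148] -> [-1140, -920, -740, -120, 20, 740]
  [-35, 45, 22, 25, -27, -17] -> [-33, 47, 24, 27, -25, -15] -> [47, 27, 24, -15, -25, -33] -> [55, 35, 32, -7, -17, -25] -> [-220, -140, -128, 28, 68, 100] -> [-1100, -700, -640, 140, 340, 500]
  [11, -33, -18, 34, 27, 47] -> [13, -31, -16, 36, 29, 49] -> [49, 36, 29, 13, -16, -31] -> [57, 44, 37, 21, -8, -23] -> [-228, -176, -148, -84, 32, 92] -> [-1140, -880, -740, -420, 160, 460]
  [-49, 49, 40, -10, -24] -> [-47, 51, 42, -8, -22] -> [51, 42, -8, -22, -47] -> [59, 50, 0, -14, -39] -> [-236, -200, 0, 56, 156] -> [-1180, -1000, 0, 280, 780]
  [-25, -37, -36, 31, 42, -20, 1] -> [-23, -35, -34, 33, 44, -18, 3] -> [44, 33, 3, -18, -23, -34, -35] -> [52, 41, 11, -10, -15, -26, -27] -> [-208, -164, -44, 40, 60, 104, 108] -> [-1040, -820, -220, 200, 300, 520, 540]
  [-27, 26, -20, 13, 18, -10, 24, -30] -> [-25, 28, -18, 15, 20, -8, 26, -28] -> [28, 26, 20, 15, -8, -18, -25, -28] -> [36, 34, 28, 23, 0, -10, -17, -20] -> [-144, -136, -112, -92, 0, 40, 68, 80] -> [-720, -680, -560, -460, 0, 200, 340, 400]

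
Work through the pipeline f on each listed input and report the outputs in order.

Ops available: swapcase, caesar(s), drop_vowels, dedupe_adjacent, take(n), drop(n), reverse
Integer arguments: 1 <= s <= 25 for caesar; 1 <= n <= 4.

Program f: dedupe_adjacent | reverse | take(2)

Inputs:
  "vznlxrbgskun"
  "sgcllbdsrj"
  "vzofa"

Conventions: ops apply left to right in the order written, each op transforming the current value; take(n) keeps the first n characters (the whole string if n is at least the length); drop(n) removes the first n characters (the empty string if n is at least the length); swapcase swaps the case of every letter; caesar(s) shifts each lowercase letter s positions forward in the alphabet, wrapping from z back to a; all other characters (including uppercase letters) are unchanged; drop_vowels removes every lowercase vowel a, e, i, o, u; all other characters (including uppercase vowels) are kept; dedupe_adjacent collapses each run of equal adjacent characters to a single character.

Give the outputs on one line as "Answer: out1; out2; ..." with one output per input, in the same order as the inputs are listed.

Execution, op by op:
  "vznlxrbgskun" -> "vznlxrbgskun" -> "nuksgbrxlnzv" -> "nu"
  "sgcllbdsrj" -> "sgclbdsrj" -> "jrsdblcgs" -> "jr"
  "vzofa" -> "vzofa" -> "afozv" -> "af"

"nu"; "jr"; "af"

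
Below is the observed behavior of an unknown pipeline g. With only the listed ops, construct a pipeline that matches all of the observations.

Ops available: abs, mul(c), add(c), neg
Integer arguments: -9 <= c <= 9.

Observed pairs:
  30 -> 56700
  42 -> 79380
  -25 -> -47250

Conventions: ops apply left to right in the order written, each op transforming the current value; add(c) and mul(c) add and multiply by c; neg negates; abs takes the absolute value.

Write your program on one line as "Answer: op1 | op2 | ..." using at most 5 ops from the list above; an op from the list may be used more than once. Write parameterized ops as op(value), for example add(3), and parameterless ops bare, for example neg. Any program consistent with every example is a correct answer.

mul(-7) | neg | mul(-6) | mul(9) | mul(-5)

Check, running the answer program on each example:
  30 -> -210 -> 210 -> -1260 -> -11340 -> 56700
  42 -> -294 -> 294 -> -1764 -> -15876 -> 79380
  -25 -> 175 -> -175 -> 1050 -> 9450 -> -47250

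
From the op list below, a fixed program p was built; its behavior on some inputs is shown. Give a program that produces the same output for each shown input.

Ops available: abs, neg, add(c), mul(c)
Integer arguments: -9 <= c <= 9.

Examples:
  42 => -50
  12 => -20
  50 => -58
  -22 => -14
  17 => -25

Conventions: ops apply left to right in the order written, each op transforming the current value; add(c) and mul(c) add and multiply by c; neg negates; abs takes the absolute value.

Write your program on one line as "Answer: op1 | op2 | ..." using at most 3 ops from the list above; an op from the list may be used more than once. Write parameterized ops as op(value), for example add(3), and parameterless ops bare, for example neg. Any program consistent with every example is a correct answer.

add(8) | abs | neg

Check, running the answer program on each example:
  42 -> 50 -> 50 -> -50
  12 -> 20 -> 20 -> -20
  50 -> 58 -> 58 -> -58
  -22 -> -14 -> 14 -> -14
  17 -> 25 -> 25 -> -25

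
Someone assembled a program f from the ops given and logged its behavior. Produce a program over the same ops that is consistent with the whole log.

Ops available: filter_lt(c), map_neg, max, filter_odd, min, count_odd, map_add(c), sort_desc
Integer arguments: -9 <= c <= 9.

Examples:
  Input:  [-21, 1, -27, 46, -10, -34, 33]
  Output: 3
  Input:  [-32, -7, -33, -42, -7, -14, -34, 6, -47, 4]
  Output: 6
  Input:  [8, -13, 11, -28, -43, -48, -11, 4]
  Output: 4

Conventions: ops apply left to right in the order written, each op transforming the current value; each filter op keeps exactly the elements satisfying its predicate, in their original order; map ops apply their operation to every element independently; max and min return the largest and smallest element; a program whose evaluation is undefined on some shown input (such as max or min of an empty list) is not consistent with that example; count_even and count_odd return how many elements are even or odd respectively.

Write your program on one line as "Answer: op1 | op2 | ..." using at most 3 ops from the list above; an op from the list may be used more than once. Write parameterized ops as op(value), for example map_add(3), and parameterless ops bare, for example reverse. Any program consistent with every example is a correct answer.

map_neg | map_add(9) | count_odd

Check, running the answer program on each example:
  [-21, 1, -27, 46, -10, -34, 33] -> [21, -1, 27, -46, 10, 34, -33] -> [30, 8, 36, -37, 19, 43, -24] -> 3
  [-32, -7, -33, -42, -7, -14, -34, 6, -47, 4] -> [32, 7, 33, 42, 7, 14, 34, -6, 47, -4] -> [41, 16, 42, 51, 16, 23, 43, 3, 56, 5] -> 6
  [8, -13, 11, -28, -43, -48, -11, 4] -> [-8, 13, -11, 28, 43, 48, 11, -4] -> [1, 22, -2, 37, 52, 57, 20, 5] -> 4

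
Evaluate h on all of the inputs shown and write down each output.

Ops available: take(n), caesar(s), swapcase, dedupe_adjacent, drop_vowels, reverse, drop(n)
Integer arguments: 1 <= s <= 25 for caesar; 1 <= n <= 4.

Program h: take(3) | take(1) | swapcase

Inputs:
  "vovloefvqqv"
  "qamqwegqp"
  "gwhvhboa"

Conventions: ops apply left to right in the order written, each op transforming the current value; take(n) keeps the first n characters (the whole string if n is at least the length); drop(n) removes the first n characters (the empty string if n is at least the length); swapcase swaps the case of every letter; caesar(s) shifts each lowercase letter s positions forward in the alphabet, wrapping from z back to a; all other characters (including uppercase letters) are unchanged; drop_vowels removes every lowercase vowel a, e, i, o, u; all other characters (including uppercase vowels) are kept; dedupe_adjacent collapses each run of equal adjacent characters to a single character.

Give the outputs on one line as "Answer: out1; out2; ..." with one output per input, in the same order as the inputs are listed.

"V"; "Q"; "G"

Execution, op by op:
  "vovloefvqqv" -> "vov" -> "v" -> "V"
  "qamqwegqp" -> "qam" -> "q" -> "Q"
  "gwhvhboa" -> "gwh" -> "g" -> "G"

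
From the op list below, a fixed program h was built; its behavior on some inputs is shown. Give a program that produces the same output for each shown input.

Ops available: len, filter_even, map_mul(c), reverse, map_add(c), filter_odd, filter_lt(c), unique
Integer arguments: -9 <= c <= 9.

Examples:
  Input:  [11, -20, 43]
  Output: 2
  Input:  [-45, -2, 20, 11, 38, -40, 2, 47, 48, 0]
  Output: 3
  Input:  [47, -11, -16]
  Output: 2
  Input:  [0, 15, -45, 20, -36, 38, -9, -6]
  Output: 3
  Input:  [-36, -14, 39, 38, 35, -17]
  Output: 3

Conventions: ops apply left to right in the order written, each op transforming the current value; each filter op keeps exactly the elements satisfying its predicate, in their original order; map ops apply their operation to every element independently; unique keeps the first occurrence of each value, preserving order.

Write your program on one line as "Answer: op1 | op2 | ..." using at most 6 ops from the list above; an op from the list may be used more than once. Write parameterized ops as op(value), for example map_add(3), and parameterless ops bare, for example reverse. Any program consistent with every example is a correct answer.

map_mul(7) | map_add(-7) | map_add(-3) | reverse | filter_odd | len

Check, running the answer program on each example:
  [11, -20, 43] -> [77, -140, 301] -> [70, -147, 294] -> [67, -150, 291] -> [291, -150, 67] -> [291, 67] -> 2
  [-45, -2, 20, 11, 38, -40, 2, 47, 48, 0] -> [-315, -14, 140, 77, 266, -280, 14, 329, 336, 0] -> [-322, -21, 133, 70, 259, -287, 7, 322, 329, -7] -> [-325, -24, 130, 67, 256, -290, 4, 319, 326, -10] -> [-10, 326, 319, 4, -290, 256, 67, 130, -24, -325] -> [319, 67, -325] -> 3
  [47, -11, -16] -> [329, -77, -112] -> [322, -84, -119] -> [319, -87, -122] -> [-122, -87, 319] -> [-87, 319] -> 2
  [0, 15, -45, 20, -36, 38, -9, -6] -> [0, 105, -315, 140, -252, 266, -63, -42] -> [-7, 98, -322, 133, -259, 259, -70, -49] -> [-10, 95, -325, 130, -262, 256, -73, -52] -> [-52, -73, 256, -262, 130, -325, 95, -10] -> [-73, -325, 95] -> 3
  [-36, -14, 39, 38, 35, -17] -> [-252, -98, 273, 266, 245, -119] -> [-259, -105, 266, 259, 238, -126] -> [-262, -108, 263, 256, 235, -129] -> [-129, 235, 256, 263, -108, -262] -> [-129, 235, 263] -> 3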